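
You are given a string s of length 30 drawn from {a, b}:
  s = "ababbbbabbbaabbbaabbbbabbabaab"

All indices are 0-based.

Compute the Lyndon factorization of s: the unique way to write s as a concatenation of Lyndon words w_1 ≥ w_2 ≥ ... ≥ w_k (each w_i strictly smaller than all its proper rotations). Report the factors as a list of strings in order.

emit factor 1: 'ababbbbabbb' (i=0, period=11)
emit factor 2: 'aabbbaabbbbabbab' (i=11, period=16)
emit factor 3: 'aab' (i=27, period=3)

["ababbbbabbb", "aabbbaabbbbabbab", "aab"]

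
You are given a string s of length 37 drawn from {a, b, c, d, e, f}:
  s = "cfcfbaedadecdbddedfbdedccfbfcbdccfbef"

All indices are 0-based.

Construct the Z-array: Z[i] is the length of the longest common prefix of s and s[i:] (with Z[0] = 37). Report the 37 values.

[37, 0, 2, 0, 0, 0, 0, 0, 0, 0, 0, 1, 0, 0, 0, 0, 0, 0, 0, 0, 0, 0, 0, 1, 2, 0, 0, 0, 1, 0, 0, 1, 2, 0, 0, 0, 0]

Z[0]=37
i=1: outside box; Z[1]=0
i=2: outside box; Z[2]=2 scan→box=[2,4)
i=3: min(r-i=1, Z[1]=0)=0; Z[3]=0
i=4: outside box; Z[4]=0
i=5: outside box; Z[5]=0
i=6: outside box; Z[6]=0
i=7: outside box; Z[7]=0
i=8: outside box; Z[8]=0
i=9: outside box; Z[9]=0
i=10: outside box; Z[10]=0
i=11: outside box; Z[11]=1 scan→box=[11,12)
i=12: outside box; Z[12]=0
i=13: outside box; Z[13]=0
i=14: outside box; Z[14]=0
i=15: outside box; Z[15]=0
i=16: outside box; Z[16]=0
i=17: outside box; Z[17]=0
i=18: outside box; Z[18]=0
i=19: outside box; Z[19]=0
i=20: outside box; Z[20]=0
i=21: outside box; Z[21]=0
i=22: outside box; Z[22]=0
i=23: outside box; Z[23]=1 scan→box=[23,24)
i=24: outside box; Z[24]=2 scan→box=[24,26)
i=25: min(r-i=1, Z[1]=0)=0; Z[25]=0
i=26: outside box; Z[26]=0
i=27: outside box; Z[27]=0
i=28: outside box; Z[28]=1 scan→box=[28,29)
i=29: outside box; Z[29]=0
i=30: outside box; Z[30]=0
i=31: outside box; Z[31]=1 scan→box=[31,32)
i=32: outside box; Z[32]=2 scan→box=[32,34)
i=33: min(r-i=1, Z[1]=0)=0; Z[33]=0
i=34: outside box; Z[34]=0
i=35: outside box; Z[35]=0
i=36: outside box; Z[36]=0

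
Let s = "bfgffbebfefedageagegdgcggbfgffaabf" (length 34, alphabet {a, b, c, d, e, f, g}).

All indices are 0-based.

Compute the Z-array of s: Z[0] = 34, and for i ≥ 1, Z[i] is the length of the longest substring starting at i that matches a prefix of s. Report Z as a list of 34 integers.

Z[0]=34
i=1: outside box; Z[1]=0
i=2: outside box; Z[2]=0
i=3: outside box; Z[3]=0
i=4: outside box; Z[4]=0
i=5: outside box; Z[5]=1 extend→box=[5,6)
i=6: outside box; Z[6]=0
i=7: outside box; Z[7]=2 extend→box=[7,9)
i=8: min(r-i=1, Z[1]=0)=0; Z[8]=0
i=9: outside box; Z[9]=0
i=10: outside box; Z[10]=0
i=11: outside box; Z[11]=0
i=12: outside box; Z[12]=0
i=13: outside box; Z[13]=0
i=14: outside box; Z[14]=0
i=15: outside box; Z[15]=0
i=16: outside box; Z[16]=0
i=17: outside box; Z[17]=0
i=18: outside box; Z[18]=0
i=19: outside box; Z[19]=0
i=20: outside box; Z[20]=0
i=21: outside box; Z[21]=0
i=22: outside box; Z[22]=0
i=23: outside box; Z[23]=0
i=24: outside box; Z[24]=0
i=25: outside box; Z[25]=5 extend→box=[25,30)
i=26: min(r-i=4, Z[1]=0)=0; Z[26]=0
i=27: min(r-i=3, Z[2]=0)=0; Z[27]=0
i=28: min(r-i=2, Z[3]=0)=0; Z[28]=0
i=29: min(r-i=1, Z[4]=0)=0; Z[29]=0
i=30: outside box; Z[30]=0
i=31: outside box; Z[31]=0
i=32: outside box; Z[32]=2 extend→box=[32,34)
i=33: min(r-i=1, Z[1]=0)=0; Z[33]=0

[34, 0, 0, 0, 0, 1, 0, 2, 0, 0, 0, 0, 0, 0, 0, 0, 0, 0, 0, 0, 0, 0, 0, 0, 0, 5, 0, 0, 0, 0, 0, 0, 2, 0]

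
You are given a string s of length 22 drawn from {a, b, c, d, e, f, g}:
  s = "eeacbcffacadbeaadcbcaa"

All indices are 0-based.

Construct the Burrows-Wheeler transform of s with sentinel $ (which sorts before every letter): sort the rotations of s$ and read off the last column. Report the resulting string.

aacefecaccdbadabaabe$fc

rank  rotation                 last
    0  $eeacbcffacadbeaadcbcaa  a
    1  a$eeacbcffacadbeaadcbca  a
    2  aa$eeacbcffacadbeaadcbc  c
    3  aadcbcaa$eeacbcffacadbe  e
    4  acadbeaadcbcaa$eeacbcff  f
    5  acbcffacadbeaadcbcaa$ee  e
    6  adbeaadcbcaa$eeacbcffac  c
    7  adcbcaa$eeacbcffacadbea  a
    8  bcaa$eeacbcffacadbeaadc  c
    9  bcffacadbeaadcbcaa$eeac  c
   10  beaadcbcaa$eeacbcffacad  d
   11  caa$eeacbcffacadbeaadcb  b
   12  cadbeaadcbcaa$eeacbcffa  a
   13  cbcaa$eeacbcffacadbeaad  d
   14  cbcffacadbeaadcbcaa$eea  a
   15  cffacadbeaadcbcaa$eeacb  b
   16  dbeaadcbcaa$eeacbcffaca  a
   17  dcbcaa$eeacbcffacadbeaa  a
   18  eaadcbcaa$eeacbcffacadb  b
   19  eacbcffacadbeaadcbcaa$e  e
   20  eeacbcffacadbeaadcbcaa$  $
   21  facadbeaadcbcaa$eeacbcf  f
   22  ffacadbeaadcbcaa$eeacbc  c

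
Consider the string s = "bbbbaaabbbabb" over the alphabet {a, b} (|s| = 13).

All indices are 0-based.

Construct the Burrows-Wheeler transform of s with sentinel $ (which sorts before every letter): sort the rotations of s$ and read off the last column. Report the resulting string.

rank  rotation        last
    0  $bbbbaaabbbabb  b
    1  aaabbbabb$bbbb  b
    2  aabbbabb$bbbba  a
    3  abb$bbbbaaabbb  b
    4  abbbabb$bbbbaa  a
    5  b$bbbbaaabbbab  b
    6  baaabbbabb$bbb  b
    7  babb$bbbbaaabb  b
    8  bb$bbbbaaabbba  a
    9  bbaaabbbabb$bb  b
   10  bbabb$bbbbaaab  b
   11  bbbaaabbbabb$b  b
   12  bbbabb$bbbbaaa  a
   13  bbbbaaabbbabb$  $

bbababbbabbba$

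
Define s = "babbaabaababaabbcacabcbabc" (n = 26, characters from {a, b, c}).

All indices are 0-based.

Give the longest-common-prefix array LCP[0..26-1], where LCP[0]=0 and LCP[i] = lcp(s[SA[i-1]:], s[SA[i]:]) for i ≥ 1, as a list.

[0, 4, 3, 1, 5, 3, 2, 3, 2, 3, 1, 0, 5, 4, 2, 3, 3, 1, 2, 1, 2, 2, 0, 1, 2, 1]

sorted suffixes:
  #0 SA[0]=4  'aabaababaabbcacabcbabc'
  #1 SA[1]=7  'aababaabbcacabcbabc'
  #2 SA[2]=12  'aabbcacabcbabc'
  #3 SA[3]=5  'abaababaabbcacabcbabc'
  #4 SA[4]=10  'abaabbcacabcbabc'
  #5 SA[5]=8  'ababaabbcacabcbabc'
  #6 SA[6]=1  'abbaabaababaabbcacabcbabc'
  #7 SA[7]=13  'abbcacabcbabc'
  #8 SA[8]=23  'abc'
  #9 SA[9]=19  'abcbabc'
  #10 SA[10]=17  'acabcbabc'
  #11 SA[11]=3  'baabaababaabbcacabcbabc'
  #12 SA[12]=6  'baababaabbcacabcbabc'
  #13 SA[13]=11  'baabbcacabcbabc'
  #14 SA[14]=9  'babaabbcacabcbabc'
  #15 SA[15]=0  'babbaabaababaabbcacabcbabc'
  #16 SA[16]=22  'babc'
  #17 SA[17]=2  'bbaabaababaabbcacabcbabc'
  #18 SA[18]=14  'bbcacabcbabc'
  #19 SA[19]=24  'bc'
  #20 SA[20]=15  'bcacabcbabc'
  #21 SA[21]=20  'bcbabc'
  #22 SA[22]=25  'c'
  #23 SA[23]=18  'cabcbabc'
  #24 SA[24]=16  'cacabcbabc'
  #25 SA[25]=21  'cbabc'

SA = [4, 7, 12, 5, 10, 8, 1, 13, 23, 19, 17, 3, 6, 11, 9, 0, 22, 2, 14, 24, 15, 20, 25, 18, 16, 21]
[i] adj suffixes → lcp
  [1] 4/7 → 4 ('aaba')
  [2] 7/12 → 3 ('aab')
  [3] 12/5 → 1 ('a')
  [4] 5/10 → 5 ('abaab')
  [5] 10/8 → 3 ('aba')
  [6] 8/1 → 2 ('ab')
  [7] 1/13 → 3 ('abb')
  [8] 13/23 → 2 ('ab')
  [9] 23/19 → 3 ('abc')
  [10] 19/17 → 1 ('a')
  [11] 17/3 → 0 ('')
  [12] 3/6 → 5 ('baaba')
  [13] 6/11 → 4 ('baab')
  [14] 11/9 → 2 ('ba')
  [15] 9/0 → 3 ('bab')
  [16] 0/22 → 3 ('bab')
  [17] 22/2 → 1 ('b')
  [18] 2/14 → 2 ('bb')
  [19] 14/24 → 1 ('b')
  [20] 24/15 → 2 ('bc')
  [21] 15/20 → 2 ('bc')
  [22] 20/25 → 0 ('')
  [23] 25/18 → 1 ('c')
  [24] 18/16 → 2 ('ca')
  [25] 16/21 → 1 ('c')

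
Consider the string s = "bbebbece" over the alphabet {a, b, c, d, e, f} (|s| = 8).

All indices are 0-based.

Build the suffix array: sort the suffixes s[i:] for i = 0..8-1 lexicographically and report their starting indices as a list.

rank→(start, suffix):
  0 → (0, 'bbebbece')
  1 → (3, 'bbece')
  2 → (1, 'bebbece')
  3 → (4, 'bece')
  4 → (6, 'ce')
  5 → (7, 'e')
  6 → (2, 'ebbece')
  7 → (5, 'ece')

[0, 3, 1, 4, 6, 7, 2, 5]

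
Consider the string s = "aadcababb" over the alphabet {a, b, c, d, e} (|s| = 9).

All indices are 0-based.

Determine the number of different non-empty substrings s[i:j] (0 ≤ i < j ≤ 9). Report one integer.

rank→(start, suffix):
  0 → (0, 'aadcababb')
  1 → (4, 'ababb')
  2 → (6, 'abb')
  3 → (1, 'adcababb')
  4 → (8, 'b')
  5 → (5, 'babb')
  6 → (7, 'bb')
  7 → (3, 'cababb')
  8 → (2, 'dcababb')

SA = [0, 4, 6, 1, 8, 5, 7, 3, 2]
[i] adj suffixes → lcp
  [1] 0/4 → 1 ('a')
  [2] 4/6 → 2 ('ab')
  [3] 6/1 → 1 ('a')
  [4] 1/8 → 0 ('')
  [5] 8/5 → 1 ('b')
  [6] 5/7 → 1 ('b')
  [7] 7/3 → 0 ('')
  [8] 3/2 → 0 ('')

n(n+1)/2 = 9·10/2 = 45
Σ LCP = 0 + 1 + 2 + 1 + 0 + 1 + 1 + 0 + 0 = 6
distinct = 45 − 6 = 39

39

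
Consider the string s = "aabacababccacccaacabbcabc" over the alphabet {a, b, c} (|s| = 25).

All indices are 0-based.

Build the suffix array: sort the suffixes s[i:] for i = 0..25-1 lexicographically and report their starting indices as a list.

rank→(start, suffix):
  0 → (0, 'aabacababccacccaacabbcabc')
  1 → (15, 'aacabbcabc')
  2 → (5, 'ababccacccaacabbcabc')
  3 → (1, 'abacababccacccaacabbcabc')
  4 → (18, 'abbcabc')
  5 → (22, 'abc')
  6 → (7, 'abccacccaacabbcabc')
  7 → (3, 'acababccacccaacabbcabc')
  8 → (16, 'acabbcabc')
  9 → (11, 'acccaacabbcabc')
  10 → (6, 'babccacccaacabbcabc')
  11 → (2, 'bacababccacccaacabbcabc')
  12 → (19, 'bbcabc')
  13 → (23, 'bc')
  14 → (20, 'bcabc')
  15 → (8, 'bccacccaacabbcabc')
  16 → (24, 'c')
  17 → (14, 'caacabbcabc')
  18 → (4, 'cababccacccaacabbcabc')
  19 → (17, 'cabbcabc')
  20 → (21, 'cabc')
  21 → (10, 'cacccaacabbcabc')
  22 → (13, 'ccaacabbcabc')
  23 → (9, 'ccacccaacabbcabc')
  24 → (12, 'cccaacabbcabc')

[0, 15, 5, 1, 18, 22, 7, 3, 16, 11, 6, 2, 19, 23, 20, 8, 24, 14, 4, 17, 21, 10, 13, 9, 12]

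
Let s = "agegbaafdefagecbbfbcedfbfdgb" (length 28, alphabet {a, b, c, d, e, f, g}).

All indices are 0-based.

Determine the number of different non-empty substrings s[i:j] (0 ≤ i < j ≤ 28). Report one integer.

rank | idx | suffix
   0 |   5 | aafdefagecbbfbcedfbfdgb
   1 |   6 | afdefagecbbfbcedfbfdgb
   2 |  11 | agecbbfbcedfbfdgb
   3 |   0 | agegbaafdefagecbbfbcedfbfdgb
   4 |  27 | b
   5 |   4 | baafdefagecbbfbcedfbfdgb
   6 |  15 | bbfbcedfbfdgb
   7 |  18 | bcedfbfdgb
   8 |  16 | bfbcedfbfdgb
   9 |  23 | bfdgb
  10 |  14 | cbbfbcedfbfdgb
  11 |  19 | cedfbfdgb
  12 |   8 | defagecbbfbcedfbfdgb
  13 |  21 | dfbfdgb
  14 |  25 | dgb
  15 |  13 | ecbbfbcedfbfdgb
  16 |  20 | edfbfdgb
  17 |   9 | efagecbbfbcedfbfdgb
  18 |   2 | egbaafdefagecbbfbcedfbfdgb
  19 |  10 | fagecbbfbcedfbfdgb
  20 |  17 | fbcedfbfdgb
  21 |  22 | fbfdgb
  22 |   7 | fdefagecbbfbcedfbfdgb
  23 |  24 | fdgb
  24 |  26 | gb
  25 |   3 | gbaafdefagecbbfbcedfbfdgb
  26 |  12 | gecbbfbcedfbfdgb
  27 |   1 | gegbaafdefagecbbfbcedfbfdgb

SA = [5, 6, 11, 0, 27, 4, 15, 18, 16, 23, 14, 19, 8, 21, 25, 13, 20, 9, 2, 10, 17, 22, 7, 24, 26, 3, 12, 1]
rank  pair      lcp
   1  s[5:],s[6:]  1  'a'
   2  s[6:],s[11:]  1  'a'
   3  s[11:],s[0:]  3  'age'
   4  s[0:],s[27:]  0  ''
   5  s[27:],s[4:]  1  'b'
   6  s[4:],s[15:]  1  'b'
   7  s[15:],s[18:]  1  'b'
   8  s[18:],s[16:]  1  'b'
   9  s[16:],s[23:]  2  'bf'
  10  s[23:],s[14:]  0  ''
  11  s[14:],s[19:]  1  'c'
  12  s[19:],s[8:]  0  ''
  13  s[8:],s[21:]  1  'd'
  14  s[21:],s[25:]  1  'd'
  15  s[25:],s[13:]  0  ''
  16  s[13:],s[20:]  1  'e'
  17  s[20:],s[9:]  1  'e'
  18  s[9:],s[2:]  1  'e'
  19  s[2:],s[10:]  0  ''
  20  s[10:],s[17:]  1  'f'
  21  s[17:],s[22:]  2  'fb'
  22  s[22:],s[7:]  1  'f'
  23  s[7:],s[24:]  2  'fd'
  24  s[24:],s[26:]  0  ''
  25  s[26:],s[3:]  2  'gb'
  26  s[3:],s[12:]  1  'g'
  27  s[12:],s[1:]  2  'ge'

n(n+1)/2 = 28·29/2 = 406
Σ LCP = 0 + 1 + 1 + 3 + 0 + 1 + 1 + 1 + 1 + 2 + 0 + 1 + 0 + 1 + 1 + 0 + 1 + 1 + 1 + 0 + 1 + 2 + 1 + 2 + 0 + 2 + 1 + 2 = 28
distinct = 406 − 28 = 378

378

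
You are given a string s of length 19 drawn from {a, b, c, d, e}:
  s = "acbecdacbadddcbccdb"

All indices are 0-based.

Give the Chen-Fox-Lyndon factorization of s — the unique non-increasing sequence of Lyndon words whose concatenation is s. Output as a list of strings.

["acbecd", "acbadddcbccdb"]

emit factor 1: 'acbecd' (i=0, period=6)
emit factor 2: 'acbadddcbccdb' (i=6, period=13)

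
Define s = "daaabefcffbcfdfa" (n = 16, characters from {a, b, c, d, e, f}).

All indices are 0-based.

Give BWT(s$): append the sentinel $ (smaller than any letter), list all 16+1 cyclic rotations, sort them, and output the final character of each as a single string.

afdaafabf$fbdfecc

rank  rotation           last
    0  $daaabefcffbcfdfa  a
    1  a$daaabefcffbcfdf  f
    2  aaabefcffbcfdfa$d  d
    3  aabefcffbcfdfa$da  a
    4  abefcffbcfdfa$daa  a
    5  bcfdfa$daaabefcff  f
    6  befcffbcfdfa$daaa  a
    7  cfdfa$daaabefcffb  b
    8  cffbcfdfa$daaabef  f
    9  daaabefcffbcfdfa$  $
   10  dfa$daaabefcffbcf  f
   11  efcffbcfdfa$daaab  b
   12  fa$daaabefcffbcfd  d
   13  fbcfdfa$daaabefcf  f
   14  fcffbcfdfa$daaabe  e
   15  fdfa$daaabefcffbc  c
   16  ffbcfdfa$daaabefc  c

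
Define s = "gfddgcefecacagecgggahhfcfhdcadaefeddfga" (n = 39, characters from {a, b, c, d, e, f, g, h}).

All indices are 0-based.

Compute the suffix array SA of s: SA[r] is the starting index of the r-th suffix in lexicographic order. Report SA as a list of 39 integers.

[38, 10, 28, 30, 12, 19, 9, 27, 11, 5, 23, 15, 29, 26, 34, 2, 35, 3, 8, 14, 33, 6, 31, 22, 1, 7, 32, 36, 24, 37, 18, 4, 13, 0, 17, 16, 25, 21, 20]

rank→(start, suffix):
  0 → (38, 'a')
  1 → (10, 'acagecgggahhfcfhdcadaefeddfga')
  2 → (28, 'adaefeddfga')
  3 → (30, 'aefeddfga')
  4 → (12, 'agecgggahhfcfhdcadaefeddfga')
  5 → (19, 'ahhfcfhdcadaefeddfga')
  6 → (9, 'cacagecgggahhfcfhdcadaefeddfga')
  7 → (27, 'cadaefeddfga')
  8 → (11, 'cagecgggahhfcfhdcadaefeddfga')
  9 → (5, 'cefecacagecgggahhfcfhdcadaefeddfga')
  10 → (23, 'cfhdcadaefeddfga')
  11 → (15, 'cgggahhfcfhdcadaefeddfga')
  12 → (29, 'daefeddfga')
  13 → (26, 'dcadaefeddfga')
  14 → (34, 'ddfga')
  15 → (2, 'ddgcefecacagecgggahhfcfhdcadaefeddfga')
  16 → (35, 'dfga')
  17 → (3, 'dgcefecacagecgggahhfcfhdcadaefeddfga')
  18 → (8, 'ecacagecgggahhfcfhdcadaefeddfga')
  19 → (14, 'ecgggahhfcfhdcadaefeddfga')
  20 → (33, 'eddfga')
  21 → (6, 'efecacagecgggahhfcfhdcadaefeddfga')
  22 → (31, 'efeddfga')
  23 → (22, 'fcfhdcadaefeddfga')
  24 → (1, 'fddgcefecacagecgggahhfcfhdcadaefeddfga')
  25 → (7, 'fecacagecgggahhfcfhdcadaefeddfga')
  26 → (32, 'feddfga')
  27 → (36, 'fga')
  28 → (24, 'fhdcadaefeddfga')
  29 → (37, 'ga')
  30 → (18, 'gahhfcfhdcadaefeddfga')
  31 → (4, 'gcefecacagecgggahhfcfhdcadaefeddfga')
  32 → (13, 'gecgggahhfcfhdcadaefeddfga')
  33 → (0, 'gfddgcefecacagecgggahhfcfhdcadaefeddfga')
  34 → (17, 'ggahhfcfhdcadaefeddfga')
  35 → (16, 'gggahhfcfhdcadaefeddfga')
  36 → (25, 'hdcadaefeddfga')
  37 → (21, 'hfcfhdcadaefeddfga')
  38 → (20, 'hhfcfhdcadaefeddfga')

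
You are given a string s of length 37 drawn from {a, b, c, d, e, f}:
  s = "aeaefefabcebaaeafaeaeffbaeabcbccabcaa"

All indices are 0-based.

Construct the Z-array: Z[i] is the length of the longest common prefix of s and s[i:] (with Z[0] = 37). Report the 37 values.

Z[0]=37
i=1: i≥r, start 0; Z[1]=0
i=2: i≥r, start 0; Z[2]=2 extend→box=[2,4)
i=3: min(r-i=1, Z[1]=0)=0; Z[3]=0
i=4: i≥r, start 0; Z[4]=0
i=5: i≥r, start 0; Z[5]=0
i=6: i≥r, start 0; Z[6]=0
i=7: i≥r, start 0; Z[7]=1 extend→box=[7,8)
i=8: i≥r, start 0; Z[8]=0
i=9: i≥r, start 0; Z[9]=0
i=10: i≥r, start 0; Z[10]=0
i=11: i≥r, start 0; Z[11]=0
i=12: i≥r, start 0; Z[12]=1 extend→box=[12,13)
i=13: i≥r, start 0; Z[13]=3 extend→box=[13,16)
i=14: min(r-i=2, Z[1]=0)=0; Z[14]=0
i=15: min(r-i=1, Z[2]=2)=1; Z[15]=1
i=16: i≥r, start 0; Z[16]=0
i=17: i≥r, start 0; Z[17]=5 extend→box=[17,22)
i=18: min(r-i=4, Z[1]=0)=0; Z[18]=0
i=19: min(r-i=3, Z[2]=2)=2; Z[19]=2
i=20: min(r-i=2, Z[3]=0)=0; Z[20]=0
i=21: min(r-i=1, Z[4]=0)=0; Z[21]=0
i=22: i≥r, start 0; Z[22]=0
i=23: i≥r, start 0; Z[23]=0
i=24: i≥r, start 0; Z[24]=3 extend→box=[24,27)
i=25: min(r-i=2, Z[1]=0)=0; Z[25]=0
i=26: min(r-i=1, Z[2]=2)=1; Z[26]=1
i=27: i≥r, start 0; Z[27]=0
i=28: i≥r, start 0; Z[28]=0
i=29: i≥r, start 0; Z[29]=0
i=30: i≥r, start 0; Z[30]=0
i=31: i≥r, start 0; Z[31]=0
i=32: i≥r, start 0; Z[32]=1 extend→box=[32,33)
i=33: i≥r, start 0; Z[33]=0
i=34: i≥r, start 0; Z[34]=0
i=35: i≥r, start 0; Z[35]=1 extend→box=[35,36)
i=36: i≥r, start 0; Z[36]=1 extend→box=[36,37)

[37, 0, 2, 0, 0, 0, 0, 1, 0, 0, 0, 0, 1, 3, 0, 1, 0, 5, 0, 2, 0, 0, 0, 0, 3, 0, 1, 0, 0, 0, 0, 0, 1, 0, 0, 1, 1]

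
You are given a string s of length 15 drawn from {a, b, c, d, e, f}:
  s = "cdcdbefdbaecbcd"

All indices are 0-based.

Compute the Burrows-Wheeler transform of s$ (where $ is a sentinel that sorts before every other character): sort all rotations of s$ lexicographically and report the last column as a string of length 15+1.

dbdcdebd$cfccabe

rank  rotation          last
    0  $cdcdbefdbaecbcd  d
    1  aecbcd$cdcdbefdb  b
    2  baecbcd$cdcdbefd  d
    3  bcd$cdcdbefdbaec  c
    4  befdbaecbcd$cdcd  d
    5  cbcd$cdcdbefdbae  e
    6  cd$cdcdbefdbaecb  b
    7  cdbefdbaecbcd$cd  d
    8  cdcdbefdbaecbcd$  $
    9  d$cdcdbefdbaecbc  c
   10  dbaecbcd$cdcdbef  f
   11  dbefdbaecbcd$cdc  c
   12  dcdbefdbaecbcd$c  c
   13  ecbcd$cdcdbefdba  a
   14  efdbaecbcd$cdcdb  b
   15  fdbaecbcd$cdcdbe  e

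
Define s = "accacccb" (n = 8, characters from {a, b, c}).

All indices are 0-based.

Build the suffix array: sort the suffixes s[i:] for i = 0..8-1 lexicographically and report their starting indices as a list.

[0, 3, 7, 2, 6, 1, 5, 4]

rank→(start, suffix):
  0 → (0, 'accacccb')
  1 → (3, 'acccb')
  2 → (7, 'b')
  3 → (2, 'cacccb')
  4 → (6, 'cb')
  5 → (1, 'ccacccb')
  6 → (5, 'ccb')
  7 → (4, 'cccb')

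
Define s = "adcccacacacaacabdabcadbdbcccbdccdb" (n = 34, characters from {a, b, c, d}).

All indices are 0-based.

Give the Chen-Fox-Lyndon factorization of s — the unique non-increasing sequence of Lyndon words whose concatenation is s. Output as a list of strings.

["adccc", "ac", "ac", "ac", "aacabdabcadbdbcccbdccdb"]

emit factor 1: 'adccc' (i=0, period=5)
emit factor 2: 'ac' (i=5, period=2)
emit factor 3: 'ac' (i=7, period=2)
emit factor 4: 'ac' (i=9, period=2)
emit factor 5: 'aacabdabcadbdbcccbdccdb' (i=11, period=23)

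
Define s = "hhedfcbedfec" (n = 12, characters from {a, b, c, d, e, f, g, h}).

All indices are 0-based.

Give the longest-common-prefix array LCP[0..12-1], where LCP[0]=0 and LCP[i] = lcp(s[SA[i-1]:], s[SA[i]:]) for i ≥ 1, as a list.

[0, 0, 1, 0, 2, 0, 1, 3, 0, 1, 0, 1]

rank | idx | suffix
   0 |   6 | bedfec
   1 |  11 | c
   2 |   5 | cbedfec
   3 |   3 | dfcbedfec
   4 |   8 | dfec
   5 |  10 | ec
   6 |   2 | edfcbedfec
   7 |   7 | edfec
   8 |   4 | fcbedfec
   9 |   9 | fec
  10 |   1 | hedfcbedfec
  11 |   0 | hhedfcbedfec

SA = [6, 11, 5, 3, 8, 10, 2, 7, 4, 9, 1, 0]
i: (SA[i-1],SA[i]) lcp shared
  1: (6,11) 0 ''
  2: (11,5) 1 'c'
  3: (5,3) 0 ''
  4: (3,8) 2 'df'
  5: (8,10) 0 ''
  6: (10,2) 1 'e'
  7: (2,7) 3 'edf'
  8: (7,4) 0 ''
  9: (4,9) 1 'f'
  10: (9,1) 0 ''
  11: (1,0) 1 'h'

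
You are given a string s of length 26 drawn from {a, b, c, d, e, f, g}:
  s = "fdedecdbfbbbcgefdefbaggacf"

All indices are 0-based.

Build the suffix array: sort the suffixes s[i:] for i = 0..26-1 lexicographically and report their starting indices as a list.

rank | idx | suffix
   0 |  23 | acf
   1 |  20 | aggacf
   2 |  19 | baggacf
   3 |   9 | bbbcgefdefbaggacf
   4 |  10 | bbcgefdefbaggacf
   5 |  11 | bcgefdefbaggacf
   6 |   7 | bfbbbcgefdefbaggacf
   7 |   5 | cdbfbbbcgefdefbaggacf
   8 |  24 | cf
   9 |  12 | cgefdefbaggacf
  10 |   6 | dbfbbbcgefdefbaggacf
  11 |   3 | decdbfbbbcgefdefbaggacf
  12 |   1 | dedecdbfbbbcgefdefbaggacf
  13 |  16 | defbaggacf
  14 |   4 | ecdbfbbbcgefdefbaggacf
  15 |   2 | edecdbfbbbcgefdefbaggacf
  16 |  17 | efbaggacf
  17 |  14 | efdefbaggacf
  18 |  25 | f
  19 |  18 | fbaggacf
  20 |   8 | fbbbcgefdefbaggacf
  21 |   0 | fdedecdbfbbbcgefdefbaggacf
  22 |  15 | fdefbaggacf
  23 |  22 | gacf
  24 |  13 | gefdefbaggacf
  25 |  21 | ggacf

[23, 20, 19, 9, 10, 11, 7, 5, 24, 12, 6, 3, 1, 16, 4, 2, 17, 14, 25, 18, 8, 0, 15, 22, 13, 21]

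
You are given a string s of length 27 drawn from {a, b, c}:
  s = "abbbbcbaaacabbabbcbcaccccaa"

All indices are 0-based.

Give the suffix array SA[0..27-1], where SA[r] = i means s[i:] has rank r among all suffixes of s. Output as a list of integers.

[26, 25, 7, 8, 11, 0, 14, 9, 20, 6, 13, 12, 1, 2, 3, 15, 18, 4, 16, 24, 10, 19, 5, 17, 23, 22, 21]

sorted suffixes:
  #0 SA[0]=26  'a'
  #1 SA[1]=25  'aa'
  #2 SA[2]=7  'aaacabbabbcbcaccccaa'
  #3 SA[3]=8  'aacabbabbcbcaccccaa'
  #4 SA[4]=11  'abbabbcbcaccccaa'
  #5 SA[5]=0  'abbbbcbaaacabbabbcbcaccccaa'
  #6 SA[6]=14  'abbcbcaccccaa'
  #7 SA[7]=9  'acabbabbcbcaccccaa'
  #8 SA[8]=20  'accccaa'
  #9 SA[9]=6  'baaacabbabbcbcaccccaa'
  #10 SA[10]=13  'babbcbcaccccaa'
  #11 SA[11]=12  'bbabbcbcaccccaa'
  #12 SA[12]=1  'bbbbcbaaacabbabbcbcaccccaa'
  #13 SA[13]=2  'bbbcbaaacabbabbcbcaccccaa'
  #14 SA[14]=3  'bbcbaaacabbabbcbcaccccaa'
  #15 SA[15]=15  'bbcbcaccccaa'
  #16 SA[16]=18  'bcaccccaa'
  #17 SA[17]=4  'bcbaaacabbabbcbcaccccaa'
  #18 SA[18]=16  'bcbcaccccaa'
  #19 SA[19]=24  'caa'
  #20 SA[20]=10  'cabbabbcbcaccccaa'
  #21 SA[21]=19  'caccccaa'
  #22 SA[22]=5  'cbaaacabbabbcbcaccccaa'
  #23 SA[23]=17  'cbcaccccaa'
  #24 SA[24]=23  'ccaa'
  #25 SA[25]=22  'cccaa'
  #26 SA[26]=21  'ccccaa'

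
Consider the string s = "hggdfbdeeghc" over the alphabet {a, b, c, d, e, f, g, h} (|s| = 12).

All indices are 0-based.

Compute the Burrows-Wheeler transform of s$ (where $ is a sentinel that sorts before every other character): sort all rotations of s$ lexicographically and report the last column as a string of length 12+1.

cfhbgdedgheg$

rank  rotation       last
    0  $hggdfbdeeghc  c
    1  bdeeghc$hggdf  f
    2  c$hggdfbdeegh  h
    3  deeghc$hggdfb  b
    4  dfbdeeghc$hgg  g
    5  eeghc$hggdfbd  d
    6  eghc$hggdfbde  e
    7  fbdeeghc$hggd  d
    8  gdfbdeeghc$hg  g
    9  ggdfbdeeghc$h  h
   10  ghc$hggdfbdee  e
   11  hc$hggdfbdeeg  g
   12  hggdfbdeeghc$  $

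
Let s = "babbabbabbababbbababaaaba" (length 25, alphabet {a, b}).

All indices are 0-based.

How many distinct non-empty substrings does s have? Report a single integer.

238

rank→(start, suffix):
  0 → (24, 'a')
  1 → (20, 'aaaba')
  2 → (21, 'aaba')
  3 → (22, 'aba')
  4 → (18, 'abaaaba')
  5 → (16, 'ababaaaba')
  6 → (10, 'ababbbababaaaba')
  7 → (7, 'abbababbbababaaaba')
  8 → (4, 'abbabbababbbababaaaba')
  9 → (1, 'abbabbabbababbbababaaaba')
  10 → (12, 'abbbababaaaba')
  11 → (23, 'ba')
  12 → (19, 'baaaba')
  13 → (17, 'babaaaba')
  14 → (15, 'bababaaaba')
  15 → (9, 'bababbbababaaaba')
  16 → (6, 'babbababbbababaaaba')
  17 → (3, 'babbabbababbbababaaaba')
  18 → (0, 'babbabbabbababbbababaaaba')
  19 → (11, 'babbbababaaaba')
  20 → (14, 'bbababaaaba')
  21 → (8, 'bbababbbababaaaba')
  22 → (5, 'bbabbababbbababaaaba')
  23 → (2, 'bbabbabbababbbababaaaba')
  24 → (13, 'bbbababaaaba')

SA = [24, 20, 21, 22, 18, 16, 10, 7, 4, 1, 12, 23, 19, 17, 15, 9, 6, 3, 0, 11, 14, 8, 5, 2, 13]
i: (SA[i-1],SA[i]) lcp shared
  1: (24,20) 1 'a'
  2: (20,21) 2 'aa'
  3: (21,22) 1 'a'
  4: (22,18) 3 'aba'
  5: (18,16) 3 'aba'
  6: (16,10) 4 'abab'
  7: (10,7) 2 'ab'
  8: (7,4) 5 'abbab'
  9: (4,1) 8 'abbabbab'
  10: (1,12) 3 'abb'
  11: (12,23) 0 ''
  12: (23,19) 2 'ba'
  13: (19,17) 2 'ba'
  14: (17,15) 4 'baba'
  15: (15,9) 5 'babab'
  16: (9,6) 3 'bab'
  17: (6,3) 6 'babbab'
  18: (3,0) 9 'babbabbab'
  19: (0,11) 4 'babb'
  20: (11,14) 1 'b'
  21: (14,8) 6 'bbabab'
  22: (8,5) 4 'bbab'
  23: (5,2) 7 'bbabbab'
  24: (2,13) 2 'bb'

n(n+1)/2 = 25·26/2 = 325
Σ LCP = 0 + 1 + 2 + 1 + 3 + 3 + 4 + 2 + 5 + 8 + 3 + 0 + 2 + 2 + 4 + 5 + 3 + 6 + 9 + 4 + 1 + 6 + 4 + 7 + 2 = 87
distinct = 325 − 87 = 238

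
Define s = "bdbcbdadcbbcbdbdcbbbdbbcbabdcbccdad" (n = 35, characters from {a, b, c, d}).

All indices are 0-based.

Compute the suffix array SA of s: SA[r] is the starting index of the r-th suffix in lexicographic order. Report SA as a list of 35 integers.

rank | idx | suffix
   0 |  25 | abdcbccdad
   1 |  33 | ad
   2 |   6 | adcbbcbdbdcbbbdbbcbabdcbccdad
   3 |  24 | babdcbccdad
   4 |  17 | bbbdbbcbabdcbccdad
   5 |  21 | bbcbabdcbccdad
   6 |   9 | bbcbdbdcbbbdbbcbabdcbccdad
   7 |  18 | bbdbbcbabdcbccdad
   8 |  22 | bcbabdcbccdad
   9 |   2 | bcbdadcbbcbdbdcbbbdbbcbabdcbccdad
  10 |  10 | bcbdbdcbbbdbbcbabdcbccdad
  11 |  29 | bccdad
  12 |   4 | bdadcbbcbdbdcbbbdbbcbabdcbccdad
  13 |  19 | bdbbcbabdcbccdad
  14 |   0 | bdbcbdadcbbcbdbdcbbbdbbcbabdcbccdad
  15 |  12 | bdbdcbbbdbbcbabdcbccdad
  16 |  14 | bdcbbbdbbcbabdcbccdad
  17 |  26 | bdcbccdad
  18 |  23 | cbabdcbccdad
  19 |  16 | cbbbdbbcbabdcbccdad
  20 |   8 | cbbcbdbdcbbbdbbcbabdcbccdad
  21 |  28 | cbccdad
  22 |   3 | cbdadcbbcbdbdcbbbdbbcbabdcbccdad
  23 |  11 | cbdbdcbbbdbbcbabdcbccdad
  24 |  30 | ccdad
  25 |  31 | cdad
  26 |  34 | d
  27 |  32 | dad
  28 |   5 | dadcbbcbdbdcbbbdbbcbabdcbccdad
  29 |  20 | dbbcbabdcbccdad
  30 |   1 | dbcbdadcbbcbdbdcbbbdbbcbabdcbccdad
  31 |  13 | dbdcbbbdbbcbabdcbccdad
  32 |  15 | dcbbbdbbcbabdcbccdad
  33 |   7 | dcbbcbdbdcbbbdbbcbabdcbccdad
  34 |  27 | dcbccdad

[25, 33, 6, 24, 17, 21, 9, 18, 22, 2, 10, 29, 4, 19, 0, 12, 14, 26, 23, 16, 8, 28, 3, 11, 30, 31, 34, 32, 5, 20, 1, 13, 15, 7, 27]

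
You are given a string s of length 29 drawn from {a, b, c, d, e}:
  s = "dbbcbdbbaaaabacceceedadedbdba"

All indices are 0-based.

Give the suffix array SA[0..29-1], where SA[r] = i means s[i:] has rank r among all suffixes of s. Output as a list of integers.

rank | idx | suffix
   0 |  28 | a
   1 |   8 | aaaabacceceedadedbdba
   2 |   9 | aaabacceceedadedbdba
   3 |  10 | aabacceceedadedbdba
   4 |  11 | abacceceedadedbdba
   5 |  13 | acceceedadedbdba
   6 |  21 | adedbdba
   7 |  27 | ba
   8 |   7 | baaaabacceceedadedbdba
   9 |  12 | bacceceedadedbdba
  10 |   6 | bbaaaabacceceedadedbdba
  11 |   1 | bbcbdbbaaaabacceceedadedbdba
  12 |   2 | bcbdbbaaaabacceceedadedbdba
  13 |  25 | bdba
  14 |   4 | bdbbaaaabacceceedadedbdba
  15 |   3 | cbdbbaaaabacceceedadedbdba
  16 |  14 | cceceedadedbdba
  17 |  15 | ceceedadedbdba
  18 |  17 | ceedadedbdba
  19 |  20 | dadedbdba
  20 |  26 | dba
  21 |   5 | dbbaaaabacceceedadedbdba
  22 |   0 | dbbcbdbbaaaabacceceedadedbdba
  23 |  24 | dbdba
  24 |  22 | dedbdba
  25 |  16 | eceedadedbdba
  26 |  19 | edadedbdba
  27 |  23 | edbdba
  28 |  18 | eedadedbdba

[28, 8, 9, 10, 11, 13, 21, 27, 7, 12, 6, 1, 2, 25, 4, 3, 14, 15, 17, 20, 26, 5, 0, 24, 22, 16, 19, 23, 18]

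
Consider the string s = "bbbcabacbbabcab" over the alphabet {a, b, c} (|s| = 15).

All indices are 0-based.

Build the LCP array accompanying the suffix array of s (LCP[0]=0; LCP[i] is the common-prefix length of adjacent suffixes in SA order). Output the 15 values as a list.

rank→(start, suffix):
  0 → (13, 'ab')
  1 → (4, 'abacbbabcab')
  2 → (10, 'abcab')
  3 → (6, 'acbbabcab')
  4 → (14, 'b')
  5 → (9, 'babcab')
  6 → (5, 'bacbbabcab')
  7 → (8, 'bbabcab')
  8 → (0, 'bbbcabacbbabcab')
  9 → (1, 'bbcabacbbabcab')
  10 → (11, 'bcab')
  11 → (2, 'bcabacbbabcab')
  12 → (12, 'cab')
  13 → (3, 'cabacbbabcab')
  14 → (7, 'cbbabcab')

SA = [13, 4, 10, 6, 14, 9, 5, 8, 0, 1, 11, 2, 12, 3, 7]
[i] adj suffixes → lcp
  [1] 13/4 → 2 ('ab')
  [2] 4/10 → 2 ('ab')
  [3] 10/6 → 1 ('a')
  [4] 6/14 → 0 ('')
  [5] 14/9 → 1 ('b')
  [6] 9/5 → 2 ('ba')
  [7] 5/8 → 1 ('b')
  [8] 8/0 → 2 ('bb')
  [9] 0/1 → 2 ('bb')
  [10] 1/11 → 1 ('b')
  [11] 11/2 → 4 ('bcab')
  [12] 2/12 → 0 ('')
  [13] 12/3 → 3 ('cab')
  [14] 3/7 → 1 ('c')

[0, 2, 2, 1, 0, 1, 2, 1, 2, 2, 1, 4, 0, 3, 1]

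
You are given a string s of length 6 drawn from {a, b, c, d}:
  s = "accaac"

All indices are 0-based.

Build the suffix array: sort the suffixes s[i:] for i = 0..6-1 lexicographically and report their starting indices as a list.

[3, 4, 0, 5, 2, 1]

rank | idx | suffix
   0 |   3 | aac
   1 |   4 | ac
   2 |   0 | accaac
   3 |   5 | c
   4 |   2 | caac
   5 |   1 | ccaac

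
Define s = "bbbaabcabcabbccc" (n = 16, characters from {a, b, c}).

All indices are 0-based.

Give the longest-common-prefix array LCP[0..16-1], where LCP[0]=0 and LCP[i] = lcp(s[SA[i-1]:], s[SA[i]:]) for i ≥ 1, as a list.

[0, 1, 2, 5, 0, 1, 2, 2, 1, 4, 2, 0, 1, 3, 1, 2]

rank | idx | suffix
   0 |   3 | aabcabcabbccc
   1 |  10 | abbccc
   2 |   7 | abcabbccc
   3 |   4 | abcabcabbccc
   4 |   2 | baabcabcabbccc
   5 |   1 | bbaabcabcabbccc
   6 |   0 | bbbaabcabcabbccc
   7 |  11 | bbccc
   8 |   8 | bcabbccc
   9 |   5 | bcabcabbccc
  10 |  12 | bccc
  11 |  15 | c
  12 |   9 | cabbccc
  13 |   6 | cabcabbccc
  14 |  14 | cc
  15 |  13 | ccc

SA = [3, 10, 7, 4, 2, 1, 0, 11, 8, 5, 12, 15, 9, 6, 14, 13]
i: (SA[i-1],SA[i]) lcp shared
  1: (3,10) 1 'a'
  2: (10,7) 2 'ab'
  3: (7,4) 5 'abcab'
  4: (4,2) 0 ''
  5: (2,1) 1 'b'
  6: (1,0) 2 'bb'
  7: (0,11) 2 'bb'
  8: (11,8) 1 'b'
  9: (8,5) 4 'bcab'
  10: (5,12) 2 'bc'
  11: (12,15) 0 ''
  12: (15,9) 1 'c'
  13: (9,6) 3 'cab'
  14: (6,14) 1 'c'
  15: (14,13) 2 'cc'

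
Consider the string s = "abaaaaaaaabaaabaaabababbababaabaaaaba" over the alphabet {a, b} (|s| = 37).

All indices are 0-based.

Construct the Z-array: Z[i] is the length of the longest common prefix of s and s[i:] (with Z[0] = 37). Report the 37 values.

Z[0]=37
i=1: fresh scan; Z[1]=0
i=2: fresh scan; Z[2]=1 scan→box=[2,3)
i=3: fresh scan; Z[3]=1 scan→box=[3,4)
i=4: fresh scan; Z[4]=1 scan→box=[4,5)
i=5: fresh scan; Z[5]=1 scan→box=[5,6)
i=6: fresh scan; Z[6]=1 scan→box=[6,7)
i=7: fresh scan; Z[7]=1 scan→box=[7,8)
i=8: fresh scan; Z[8]=1 scan→box=[8,9)
i=9: fresh scan; Z[9]=5 scan→box=[9,14)
i=10: min(r-i=4, Z[1]=0)=0; Z[10]=0
i=11: min(r-i=3, Z[2]=1)=1; Z[11]=1
i=12: min(r-i=2, Z[3]=1)=1; Z[12]=1
i=13: min(r-i=1, Z[4]=1)=1; Z[13]=5 scan→box=[13,18)
i=14: min(r-i=4, Z[1]=0)=0; Z[14]=0
i=15: min(r-i=3, Z[2]=1)=1; Z[15]=1
i=16: min(r-i=2, Z[3]=1)=1; Z[16]=1
i=17: min(r-i=1, Z[4]=1)=1; Z[17]=3 scan→box=[17,20)
i=18: min(r-i=2, Z[1]=0)=0; Z[18]=0
i=19: min(r-i=1, Z[2]=1)=1; Z[19]=3 scan→box=[19,22)
i=20: min(r-i=2, Z[1]=0)=0; Z[20]=0
i=21: min(r-i=1, Z[2]=1)=1; Z[21]=2 scan→box=[21,23)
i=22: min(r-i=1, Z[1]=0)=0; Z[22]=0
i=23: fresh scan; Z[23]=0
i=24: fresh scan; Z[24]=3 scan→box=[24,27)
i=25: min(r-i=2, Z[1]=0)=0; Z[25]=0
i=26: min(r-i=1, Z[2]=1)=1; Z[26]=4 scan→box=[26,30)
i=27: min(r-i=3, Z[1]=0)=0; Z[27]=0
i=28: min(r-i=2, Z[2]=1)=1; Z[28]=1
i=29: min(r-i=1, Z[3]=1)=1; Z[29]=6 scan→box=[29,35)
i=30: min(r-i=5, Z[1]=0)=0; Z[30]=0
i=31: min(r-i=4, Z[2]=1)=1; Z[31]=1
i=32: min(r-i=3, Z[3]=1)=1; Z[32]=1
i=33: min(r-i=2, Z[4]=1)=1; Z[33]=1
i=34: min(r-i=1, Z[5]=1)=1; Z[34]=3 scan→box=[34,37)
i=35: min(r-i=2, Z[1]=0)=0; Z[35]=0
i=36: min(r-i=1, Z[2]=1)=1; Z[36]=1

[37, 0, 1, 1, 1, 1, 1, 1, 1, 5, 0, 1, 1, 5, 0, 1, 1, 3, 0, 3, 0, 2, 0, 0, 3, 0, 4, 0, 1, 6, 0, 1, 1, 1, 3, 0, 1]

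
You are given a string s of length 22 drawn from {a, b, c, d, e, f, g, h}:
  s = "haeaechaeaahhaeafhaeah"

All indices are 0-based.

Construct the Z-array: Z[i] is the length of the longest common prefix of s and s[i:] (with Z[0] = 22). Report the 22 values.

[22, 0, 0, 0, 0, 0, 4, 0, 0, 0, 0, 1, 4, 0, 0, 0, 0, 4, 0, 0, 0, 1]

Z[0]=22
i=1: fresh scan; Z[1]=0
i=2: fresh scan; Z[2]=0
i=3: fresh scan; Z[3]=0
i=4: fresh scan; Z[4]=0
i=5: fresh scan; Z[5]=0
i=6: fresh scan; Z[6]=4 grow→box=[6,10)
i=7: min(r-i=3, Z[1]=0)=0; Z[7]=0
i=8: min(r-i=2, Z[2]=0)=0; Z[8]=0
i=9: min(r-i=1, Z[3]=0)=0; Z[9]=0
i=10: fresh scan; Z[10]=0
i=11: fresh scan; Z[11]=1 grow→box=[11,12)
i=12: fresh scan; Z[12]=4 grow→box=[12,16)
i=13: min(r-i=3, Z[1]=0)=0; Z[13]=0
i=14: min(r-i=2, Z[2]=0)=0; Z[14]=0
i=15: min(r-i=1, Z[3]=0)=0; Z[15]=0
i=16: fresh scan; Z[16]=0
i=17: fresh scan; Z[17]=4 grow→box=[17,21)
i=18: min(r-i=3, Z[1]=0)=0; Z[18]=0
i=19: min(r-i=2, Z[2]=0)=0; Z[19]=0
i=20: min(r-i=1, Z[3]=0)=0; Z[20]=0
i=21: fresh scan; Z[21]=1 grow→box=[21,22)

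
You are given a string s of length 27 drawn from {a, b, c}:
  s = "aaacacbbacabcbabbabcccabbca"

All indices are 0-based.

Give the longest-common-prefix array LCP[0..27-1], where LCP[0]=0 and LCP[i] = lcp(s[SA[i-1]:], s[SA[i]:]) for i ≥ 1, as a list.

[0, 1, 2, 1, 3, 2, 3, 1, 3, 2, 0, 3, 2, 1, 3, 2, 1, 2, 2, 0, 2, 3, 2, 1, 2, 1, 2]

rank | idx | suffix
   0 |  26 | a
   1 |   0 | aaacacbbacabcbabbabcccabbca
   2 |   1 | aacacbbacabcbabbabcccabbca
   3 |  14 | abbabcccabbca
   4 |  22 | abbca
   5 |  10 | abcbabbabcccabbca
   6 |  17 | abcccabbca
   7 |   8 | acabcbabbabcccabbca
   8 |   2 | acacbbacabcbabbabcccabbca
   9 |   4 | acbbacabcbabbabcccabbca
  10 |  13 | babbabcccabbca
  11 |  16 | babcccabbca
  12 |   7 | bacabcbabbabcccabbca
  13 |  15 | bbabcccabbca
  14 |   6 | bbacabcbabbabcccabbca
  15 |  23 | bbca
  16 |  24 | bca
  17 |  11 | bcbabbabcccabbca
  18 |  18 | bcccabbca
  19 |  25 | ca
  20 |  21 | cabbca
  21 |   9 | cabcbabbabcccabbca
  22 |   3 | cacbbacabcbabbabcccabbca
  23 |  12 | cbabbabcccabbca
  24 |   5 | cbbacabcbabbabcccabbca
  25 |  20 | ccabbca
  26 |  19 | cccabbca

SA = [26, 0, 1, 14, 22, 10, 17, 8, 2, 4, 13, 16, 7, 15, 6, 23, 24, 11, 18, 25, 21, 9, 3, 12, 5, 20, 19]
[i] adj suffixes → lcp
  [1] 26/0 → 1 ('a')
  [2] 0/1 → 2 ('aa')
  [3] 1/14 → 1 ('a')
  [4] 14/22 → 3 ('abb')
  [5] 22/10 → 2 ('ab')
  [6] 10/17 → 3 ('abc')
  [7] 17/8 → 1 ('a')
  [8] 8/2 → 3 ('aca')
  [9] 2/4 → 2 ('ac')
  [10] 4/13 → 0 ('')
  [11] 13/16 → 3 ('bab')
  [12] 16/7 → 2 ('ba')
  [13] 7/15 → 1 ('b')
  [14] 15/6 → 3 ('bba')
  [15] 6/23 → 2 ('bb')
  [16] 23/24 → 1 ('b')
  [17] 24/11 → 2 ('bc')
  [18] 11/18 → 2 ('bc')
  [19] 18/25 → 0 ('')
  [20] 25/21 → 2 ('ca')
  [21] 21/9 → 3 ('cab')
  [22] 9/3 → 2 ('ca')
  [23] 3/12 → 1 ('c')
  [24] 12/5 → 2 ('cb')
  [25] 5/20 → 1 ('c')
  [26] 20/19 → 2 ('cc')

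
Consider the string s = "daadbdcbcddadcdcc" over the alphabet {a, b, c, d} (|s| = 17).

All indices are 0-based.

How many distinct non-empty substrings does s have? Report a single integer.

rank→(start, suffix):
  0 → (1, 'aadbdcbcddadcdcc')
  1 → (2, 'adbdcbcddadcdcc')
  2 → (11, 'adcdcc')
  3 → (7, 'bcddadcdcc')
  4 → (4, 'bdcbcddadcdcc')
  5 → (16, 'c')
  6 → (6, 'cbcddadcdcc')
  7 → (15, 'cc')
  8 → (13, 'cdcc')
  9 → (8, 'cddadcdcc')
  10 → (0, 'daadbdcbcddadcdcc')
  11 → (10, 'dadcdcc')
  12 → (3, 'dbdcbcddadcdcc')
  13 → (5, 'dcbcddadcdcc')
  14 → (14, 'dcc')
  15 → (12, 'dcdcc')
  16 → (9, 'ddadcdcc')

SA = [1, 2, 11, 7, 4, 16, 6, 15, 13, 8, 0, 10, 3, 5, 14, 12, 9]
[i] adj suffixes → lcp
  [1] 1/2 → 1 ('a')
  [2] 2/11 → 2 ('ad')
  [3] 11/7 → 0 ('')
  [4] 7/4 → 1 ('b')
  [5] 4/16 → 0 ('')
  [6] 16/6 → 1 ('c')
  [7] 6/15 → 1 ('c')
  [8] 15/13 → 1 ('c')
  [9] 13/8 → 2 ('cd')
  [10] 8/0 → 0 ('')
  [11] 0/10 → 2 ('da')
  [12] 10/3 → 1 ('d')
  [13] 3/5 → 1 ('d')
  [14] 5/14 → 2 ('dc')
  [15] 14/12 → 2 ('dc')
  [16] 12/9 → 1 ('d')

n(n+1)/2 = 17·18/2 = 153
Σ LCP = 0 + 1 + 2 + 0 + 1 + 0 + 1 + 1 + 1 + 2 + 0 + 2 + 1 + 1 + 2 + 2 + 1 = 18
distinct = 153 − 18 = 135

135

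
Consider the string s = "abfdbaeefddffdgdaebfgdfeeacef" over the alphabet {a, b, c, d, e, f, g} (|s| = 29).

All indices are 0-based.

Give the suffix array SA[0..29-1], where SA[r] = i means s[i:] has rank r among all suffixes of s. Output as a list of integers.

rank | idx | suffix
   0 |   0 | abfdbaeefddffdgdaebfgdfeeacef
   1 |  25 | acef
   2 |  16 | aebfgdfeeacef
   3 |   5 | aeefddffdgdaebfgdfeeacef
   4 |   4 | baeefddffdgdaebfgdfeeacef
   5 |   1 | bfdbaeefddffdgdaebfgdfeeacef
   6 |  18 | bfgdfeeacef
   7 |  26 | cef
   8 |  15 | daebfgdfeeacef
   9 |   3 | dbaeefddffdgdaebfgdfeeacef
  10 |   9 | ddffdgdaebfgdfeeacef
  11 |  21 | dfeeacef
  12 |  10 | dffdgdaebfgdfeeacef
  13 |  13 | dgdaebfgdfeeacef
  14 |  24 | eacef
  15 |  17 | ebfgdfeeacef
  16 |  23 | eeacef
  17 |   6 | eefddffdgdaebfgdfeeacef
  18 |  27 | ef
  19 |   7 | efddffdgdaebfgdfeeacef
  20 |  28 | f
  21 |   2 | fdbaeefddffdgdaebfgdfeeacef
  22 |   8 | fddffdgdaebfgdfeeacef
  23 |  12 | fdgdaebfgdfeeacef
  24 |  22 | feeacef
  25 |  11 | ffdgdaebfgdfeeacef
  26 |  19 | fgdfeeacef
  27 |  14 | gdaebfgdfeeacef
  28 |  20 | gdfeeacef

[0, 25, 16, 5, 4, 1, 18, 26, 15, 3, 9, 21, 10, 13, 24, 17, 23, 6, 27, 7, 28, 2, 8, 12, 22, 11, 19, 14, 20]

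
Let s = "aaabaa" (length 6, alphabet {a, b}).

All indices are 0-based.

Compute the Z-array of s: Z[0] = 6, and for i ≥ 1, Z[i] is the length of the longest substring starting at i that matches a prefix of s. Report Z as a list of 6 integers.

[6, 2, 1, 0, 2, 1]

Z[0]=6
i=1: outside box; Z[1]=2 grow→box=[1,3)
i=2: min(r-i=1, Z[1]=2)=1; Z[2]=1
i=3: outside box; Z[3]=0
i=4: outside box; Z[4]=2 grow→box=[4,6)
i=5: min(r-i=1, Z[1]=2)=1; Z[5]=1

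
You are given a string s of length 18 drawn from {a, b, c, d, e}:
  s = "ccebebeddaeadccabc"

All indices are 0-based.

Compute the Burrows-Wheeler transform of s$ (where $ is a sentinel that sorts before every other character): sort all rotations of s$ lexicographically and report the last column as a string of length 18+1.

rank  rotation             last
    0  $ccebebeddaeadccabc  c
    1  abc$ccebebeddaeadcc  c
    2  adccabc$ccebebeddae  e
    3  aeadccabc$ccebebedd  d
    4  bc$ccebebeddaeadcca  a
    5  bebeddaeadccabc$cce  e
    6  beddaeadccabc$ccebe  e
    7  c$ccebebeddaeadccab  b
    8  cabc$ccebebeddaeadc  c
    9  ccabc$ccebebeddaead  d
   10  ccebebeddaeadccabc$  $
   11  cebebeddaeadccabc$c  c
   12  daeadccabc$ccebebed  d
   13  dccabc$ccebebeddaea  a
   14  ddaeadccabc$ccebebe  e
   15  eadccabc$ccebebedda  a
   16  ebebeddaeadccabc$cc  c
   17  ebeddaeadccabc$cceb  b
   18  eddaeadccabc$ccebeb  b

ccedaeebcd$cdaeacbb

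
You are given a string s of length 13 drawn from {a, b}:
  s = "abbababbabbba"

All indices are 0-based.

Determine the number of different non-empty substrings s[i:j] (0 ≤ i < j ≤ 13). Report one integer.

61

rank→(start, suffix):
  0 → (12, 'a')
  1 → (3, 'ababbabbba')
  2 → (0, 'abbababbabbba')
  3 → (5, 'abbabbba')
  4 → (8, 'abbba')
  5 → (11, 'ba')
  6 → (2, 'bababbabbba')
  7 → (4, 'babbabbba')
  8 → (7, 'babbba')
  9 → (10, 'bba')
  10 → (1, 'bbababbabbba')
  11 → (6, 'bbabbba')
  12 → (9, 'bbba')

SA = [12, 3, 0, 5, 8, 11, 2, 4, 7, 10, 1, 6, 9]
i: (SA[i-1],SA[i]) lcp shared
  1: (12,3) 1 'a'
  2: (3,0) 2 'ab'
  3: (0,5) 5 'abbab'
  4: (5,8) 3 'abb'
  5: (8,11) 0 ''
  6: (11,2) 2 'ba'
  7: (2,4) 3 'bab'
  8: (4,7) 4 'babb'
  9: (7,10) 1 'b'
  10: (10,1) 3 'bba'
  11: (1,6) 4 'bbab'
  12: (6,9) 2 'bb'

n(n+1)/2 = 13·14/2 = 91
Σ LCP = 0 + 1 + 2 + 5 + 3 + 0 + 2 + 3 + 4 + 1 + 3 + 4 + 2 = 30
distinct = 91 − 30 = 61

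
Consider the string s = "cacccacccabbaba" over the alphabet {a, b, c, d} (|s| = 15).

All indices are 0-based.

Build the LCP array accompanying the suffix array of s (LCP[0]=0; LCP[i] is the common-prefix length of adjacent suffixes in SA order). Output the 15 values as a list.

[0, 1, 2, 1, 5, 0, 2, 1, 0, 2, 6, 1, 3, 2, 4]

rank→(start, suffix):
  0 → (14, 'a')
  1 → (12, 'aba')
  2 → (9, 'abbaba')
  3 → (5, 'acccabbaba')
  4 → (1, 'acccacccabbaba')
  5 → (13, 'ba')
  6 → (11, 'baba')
  7 → (10, 'bbaba')
  8 → (8, 'cabbaba')
  9 → (4, 'cacccabbaba')
  10 → (0, 'cacccacccabbaba')
  11 → (7, 'ccabbaba')
  12 → (3, 'ccacccabbaba')
  13 → (6, 'cccabbaba')
  14 → (2, 'cccacccabbaba')

SA = [14, 12, 9, 5, 1, 13, 11, 10, 8, 4, 0, 7, 3, 6, 2]
[i] adj suffixes → lcp
  [1] 14/12 → 1 ('a')
  [2] 12/9 → 2 ('ab')
  [3] 9/5 → 1 ('a')
  [4] 5/1 → 5 ('accca')
  [5] 1/13 → 0 ('')
  [6] 13/11 → 2 ('ba')
  [7] 11/10 → 1 ('b')
  [8] 10/8 → 0 ('')
  [9] 8/4 → 2 ('ca')
  [10] 4/0 → 6 ('caccca')
  [11] 0/7 → 1 ('c')
  [12] 7/3 → 3 ('cca')
  [13] 3/6 → 2 ('cc')
  [14] 6/2 → 4 ('ccca')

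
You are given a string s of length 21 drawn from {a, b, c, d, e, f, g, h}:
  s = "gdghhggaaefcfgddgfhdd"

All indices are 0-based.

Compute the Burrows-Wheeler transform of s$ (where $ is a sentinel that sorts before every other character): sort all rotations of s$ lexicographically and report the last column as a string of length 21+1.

dgafdhgdgaecggf$dhdfhg

rank  rotation                last
    0  $gdghhggaaefcfgddgfhdd  d
    1  aaefcfgddgfhdd$gdghhgg  g
    2  aefcfgddgfhdd$gdghhgga  a
    3  cfgddgfhdd$gdghhggaaef  f
    4  d$gdghhggaaefcfgddgfhd  d
    5  dd$gdghhggaaefcfgddgfh  h
    6  ddgfhdd$gdghhggaaefcfg  g
    7  dgfhdd$gdghhggaaefcfgd  d
    8  dghhggaaefcfgddgfhdd$g  g
    9  efcfgddgfhdd$gdghhggaa  a
   10  fcfgddgfhdd$gdghhggaae  e
   11  fgddgfhdd$gdghhggaaefc  c
   12  fhdd$gdghhggaaefcfgddg  g
   13  gaaefcfgddgfhdd$gdghhg  g
   14  gddgfhdd$gdghhggaaefcf  f
   15  gdghhggaaefcfgddgfhdd$  $
   16  gfhdd$gdghhggaaefcfgdd  d
   17  ggaaefcfgddgfhdd$gdghh  h
   18  ghhggaaefcfgddgfhdd$gd  d
   19  hdd$gdghhggaaefcfgddgf  f
   20  hggaaefcfgddgfhdd$gdgh  h
   21  hhggaaefcfgddgfhdd$gdg  g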